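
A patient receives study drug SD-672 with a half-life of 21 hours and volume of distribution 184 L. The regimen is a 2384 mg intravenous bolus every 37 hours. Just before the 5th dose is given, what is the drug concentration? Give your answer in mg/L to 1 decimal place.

5.4 mg/L

f = (1/2)^(τ/t½) = (1/2)^(37/21) ≈ 0.2949.
C₀ = D/Vd = 2384/184 ≈ 12.957 mg/L.
Before the 5th dose, 4 doses have been given. Superposition: Cmin = C₀·(f + f² + … + f^4).
≈ 12.957 × (0.2949 + 0.0870 + 0.0256 + 0.0076) ≈ 12.957 × 0.4151 ≈ 5.378 mg/L.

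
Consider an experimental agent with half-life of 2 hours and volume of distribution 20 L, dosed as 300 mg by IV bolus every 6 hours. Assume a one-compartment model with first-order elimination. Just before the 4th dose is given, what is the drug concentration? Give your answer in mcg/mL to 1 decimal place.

f = (1/2)^(τ/t½) = (1/2)^(6/2) ≈ 0.1250.
C₀ = D/Vd = 300/20 ≈ 15.000 mcg/mL.
Before the 4th dose, 3 doses have been given. Superposition: Cmin = C₀·(f + f² + … + f^3).
≈ 15.000 × (0.1250 + 0.0156 + 0.0020) ≈ 15.000 × 0.1426 ≈ 2.139 mcg/mL.

2.1 mcg/mL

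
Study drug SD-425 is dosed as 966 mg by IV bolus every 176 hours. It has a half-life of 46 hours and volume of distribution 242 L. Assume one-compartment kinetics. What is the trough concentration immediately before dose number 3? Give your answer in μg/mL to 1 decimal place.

f = (1/2)^(τ/t½) = (1/2)^(176/46) ≈ 0.0705.
C₀ = D/Vd = 966/242 ≈ 3.992 μg/mL.
Before the 3rd dose, 2 doses have been given. Superposition: Cmin = C₀·(f + f²).
≈ 3.992 × (0.0705 + 0.0050) ≈ 3.992 × 0.0755 ≈ 0.301 μg/mL.

0.3 μg/mL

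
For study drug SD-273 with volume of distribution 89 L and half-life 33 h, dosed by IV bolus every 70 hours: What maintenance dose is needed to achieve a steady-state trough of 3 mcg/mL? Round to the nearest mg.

895 mg

τ/t½ = 70/33 ≈ 2.1212, so f = (1/2)^(70/33) ≈ 0.229854.
Cmin,ss = (D/Vd)·f/(1−f), so D = Cmin,ss·Vd·(1−f)/f.
D = 3 × 89 × (1−f)/f ≈ 3 × 89 × 3.35059 ≈ 894.61 mg.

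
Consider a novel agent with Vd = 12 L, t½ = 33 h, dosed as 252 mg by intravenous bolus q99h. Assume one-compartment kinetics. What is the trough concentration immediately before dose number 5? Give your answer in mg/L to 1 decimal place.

f = (1/2)^(τ/t½) = (1/2)^(99/33) ≈ 0.1250.
C₀ = D/Vd = 252/12 ≈ 21.000 mg/L.
Before the 5th dose, 4 doses have been given. Superposition: Cmin = C₀·(f + f² + … + f^4).
≈ 21.000 × (0.1250 + 0.0156 + 0.0020 + 0.0002) ≈ 21.000 × 0.1428 ≈ 2.999 mg/L.

3.0 mg/L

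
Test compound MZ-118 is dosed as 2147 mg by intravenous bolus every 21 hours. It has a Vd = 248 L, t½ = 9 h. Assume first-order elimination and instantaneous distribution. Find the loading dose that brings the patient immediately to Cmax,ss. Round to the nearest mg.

f = (1/2)^(21/9) ≈ 0.198425; accumulation ratio R = 1/(1−f) ≈ 1.24754.
Loading dose to hit Cmax,ss on first dose: D_load = D_maint·R ≈ 2147 × 1.24754 ≈ 2678.47 mg.

2678 mg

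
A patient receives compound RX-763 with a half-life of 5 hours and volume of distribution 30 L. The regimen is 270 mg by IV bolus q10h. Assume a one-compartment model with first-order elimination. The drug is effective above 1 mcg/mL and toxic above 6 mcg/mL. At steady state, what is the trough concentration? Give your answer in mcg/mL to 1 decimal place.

3.0 mcg/mL

τ = 10 h = 2 half-lives, so f = (1/2)^2 = 0.25.
Accumulation ratio R = 1/(1 − f) = 1/0.75 = 4/3.
Single-dose peak C₀ = D/Vd = 270/30 = 9 mcg/mL.
Steady-state peak Cmax,ss = C₀·R = 9 × 4/3 ≈ 12.000 mcg/mL.
Steady-state trough Cmin,ss = Cmax,ss·f ≈ 12.000 × 0.25 ≈ 3.000 mcg/mL.
Trough 3.0 mcg/mL vs MEC 1 mcg/mL: adequate.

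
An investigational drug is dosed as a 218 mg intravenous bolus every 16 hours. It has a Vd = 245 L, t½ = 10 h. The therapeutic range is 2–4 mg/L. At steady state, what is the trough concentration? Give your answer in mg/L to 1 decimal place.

0.4 mg/L

k = ln2/t½ = ln2/10 ≈ 0.069315 h⁻¹; fraction remaining f = e^(−kτ) = e^(−0.069315×16) ≈ 0.3299.
At steady state, accumulation factor R = 1/(1 − e^(−kτ)) ≈ 1.4923.
Each bolus raises the concentration by D/Vd = 218/245 ≈ 0.890 mg/L.
Steady-state peak Cmax,ss = C₀·R ≈ 0.890 × 1.4923 ≈ 1.328 mg/L.
Steady-state trough Cmin,ss = Cmax,ss·f ≈ 1.328 × 0.3299 ≈ 0.438 mg/L.
Trough 0.4 mg/L vs MEC 2 mg/L: subtherapeutic.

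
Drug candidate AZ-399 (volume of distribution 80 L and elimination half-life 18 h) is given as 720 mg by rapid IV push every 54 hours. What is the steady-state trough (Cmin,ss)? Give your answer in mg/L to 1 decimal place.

1.3 mg/L

τ = 54 h = 3 half-lives, so f = (1/2)^3 = 0.125.
Accumulation ratio R = 1/(1 − f) = 1/0.875 = 8/7.
Single-dose peak C₀ = D/Vd = 720/80 = 9 mg/L.
Steady-state peak Cmax,ss = C₀·R = 9 × 8/7 ≈ 10.286 mg/L.
Steady-state trough Cmin,ss = Cmax,ss·f ≈ 10.286 × 0.125 ≈ 1.286 mg/L.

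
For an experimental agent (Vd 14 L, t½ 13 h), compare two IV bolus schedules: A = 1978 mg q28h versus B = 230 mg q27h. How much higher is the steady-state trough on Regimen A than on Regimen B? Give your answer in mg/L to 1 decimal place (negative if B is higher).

35.8 mg/L

Regimen A: f = (1/2)^(28/13) ≈ 0.2247; Cmin,ss = (1978/14)·f/(1−f) ≈ 40.948 mg/L.
Regimen B: f = (1/2)^(27/13) ≈ 0.2370; Cmin,ss = (230/14)·f/(1−f) ≈ 5.103 mg/L.
Difference ≈ 40.948 − 5.103 ≈ 35.845 mg/L.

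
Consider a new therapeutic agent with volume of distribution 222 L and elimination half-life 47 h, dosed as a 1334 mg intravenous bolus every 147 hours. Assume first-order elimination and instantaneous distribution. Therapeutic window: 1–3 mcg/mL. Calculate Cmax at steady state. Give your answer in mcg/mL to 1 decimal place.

6.8 mcg/mL

Over one 147-h interval, 147/47 ≈ 3.1277 half-lives elapse, leaving f ≈ 0.1144 of each dose.
Accumulation ratio R = 1/(1 − f) ≈ 1/0.8856 ≈ 1.1292.
Single-dose peak C₀ = D/Vd = 1334/222 ≈ 6.009 mcg/mL.
Steady-state peak Cmax,ss = C₀·R ≈ 6.009 × 1.1292 ≈ 6.785 mcg/mL.
Peak 6.8 mcg/mL vs MTC 3 mcg/mL: exceeds toxic threshold.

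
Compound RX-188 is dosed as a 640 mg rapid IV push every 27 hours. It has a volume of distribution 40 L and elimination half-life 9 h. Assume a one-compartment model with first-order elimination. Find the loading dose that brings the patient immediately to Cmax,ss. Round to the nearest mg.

731 mg

f = (1/2)^(27/9) ≈ 0.125000; accumulation ratio R = 1/(1−f) ≈ 1.14286.
Loading dose to hit Cmax,ss on first dose: D_load = D_maint·R ≈ 640 × 1.14286 ≈ 731.43 mg.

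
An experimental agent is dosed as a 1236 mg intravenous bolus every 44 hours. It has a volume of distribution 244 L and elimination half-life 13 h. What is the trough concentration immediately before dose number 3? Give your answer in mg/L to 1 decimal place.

0.5 mg/L

f = (1/2)^(τ/t½) = (1/2)^(44/13) ≈ 0.0957.
C₀ = D/Vd = 1236/244 ≈ 5.066 mg/L.
Before the 3rd dose, 2 doses have been given. Superposition: Cmin = C₀·(f + f²).
≈ 5.066 × (0.0957 + 0.0092) ≈ 5.066 × 0.1049 ≈ 0.531 mg/L.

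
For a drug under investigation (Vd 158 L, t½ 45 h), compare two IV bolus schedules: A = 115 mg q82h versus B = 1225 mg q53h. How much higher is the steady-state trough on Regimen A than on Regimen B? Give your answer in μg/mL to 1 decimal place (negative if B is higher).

-5.9 μg/mL

Regimen A: f = (1/2)^(82/45) ≈ 0.2828; Cmin,ss = (115/158)·f/(1−f) ≈ 0.287 μg/mL.
Regimen B: f = (1/2)^(53/45) ≈ 0.4420; Cmin,ss = (1225/158)·f/(1−f) ≈ 6.141 μg/mL.
Difference ≈ 0.287 − 6.141 ≈ -5.854 μg/mL.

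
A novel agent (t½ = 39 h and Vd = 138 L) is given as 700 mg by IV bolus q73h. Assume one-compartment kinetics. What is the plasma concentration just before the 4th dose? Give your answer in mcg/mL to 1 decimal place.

1.9 mcg/mL

f = (1/2)^(τ/t½) = (1/2)^(73/39) ≈ 0.2732.
C₀ = D/Vd = 700/138 ≈ 5.072 mcg/mL.
Before the 4th dose, 3 doses have been given. Superposition: Cmin = C₀·(f + f² + … + f^3).
≈ 5.072 × (0.2732 + 0.0746 + 0.0204) ≈ 5.072 × 0.3682 ≈ 1.868 mcg/mL.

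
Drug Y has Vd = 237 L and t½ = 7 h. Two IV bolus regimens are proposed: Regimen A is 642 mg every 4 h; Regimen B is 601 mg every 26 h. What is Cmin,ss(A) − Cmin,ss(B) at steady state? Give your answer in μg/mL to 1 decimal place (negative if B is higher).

5.4 μg/mL

Regimen A: f = (1/2)^(4/7) ≈ 0.6730; Cmin,ss = (642/237)·f/(1−f) ≈ 5.575 μg/mL.
Regimen B: f = (1/2)^(26/7) ≈ 0.0762; Cmin,ss = (601/237)·f/(1−f) ≈ 0.209 μg/mL.
Difference ≈ 5.575 − 0.209 ≈ 5.366 μg/mL.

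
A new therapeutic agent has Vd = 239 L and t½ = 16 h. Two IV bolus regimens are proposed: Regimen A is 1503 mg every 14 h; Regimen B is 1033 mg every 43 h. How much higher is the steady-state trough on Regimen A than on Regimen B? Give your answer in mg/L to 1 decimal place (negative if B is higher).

6.7 mg/L

Regimen A: f = (1/2)^(14/16) ≈ 0.5453; Cmin,ss = (1503/239)·f/(1−f) ≈ 7.542 mg/L.
Regimen B: f = (1/2)^(43/16) ≈ 0.1552; Cmin,ss = (1033/239)·f/(1−f) ≈ 0.794 mg/L.
Difference ≈ 7.542 − 0.794 ≈ 6.748 mg/L.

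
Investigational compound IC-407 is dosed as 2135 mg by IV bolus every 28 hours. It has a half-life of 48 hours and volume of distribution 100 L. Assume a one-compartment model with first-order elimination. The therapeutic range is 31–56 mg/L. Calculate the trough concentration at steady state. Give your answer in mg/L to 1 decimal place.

k = ln2/t½ = ln2/48 ≈ 0.014441 h⁻¹; fraction remaining f = e^(−kτ) = e^(−0.014441×28) ≈ 0.6674.
Each bolus raises the concentration by D/Vd = 2135/100 ≈ 21.350 mg/L.
Steady-state trough Cmin,ss = C₀·f/(1−f) ≈ 21.350 × 0.6674/0.3326 ≈ 42.841 mg/L.
Trough 42.8 mg/L vs MEC 31 mg/L: adequate.

42.8 mg/L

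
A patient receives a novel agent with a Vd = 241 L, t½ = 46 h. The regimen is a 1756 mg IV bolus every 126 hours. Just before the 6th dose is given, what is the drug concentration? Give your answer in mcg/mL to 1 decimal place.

f = (1/2)^(τ/t½) = (1/2)^(126/46) ≈ 0.1498.
C₀ = D/Vd = 1756/241 ≈ 7.286 mcg/mL.
Before the 6th dose, 5 doses have been given. Superposition: Cmin = C₀·(f + f² + … + f^5).
≈ 7.286 × (0.1498 + 0.0224 + 0.0034 + 0.0005 + 0.0001) ≈ 7.286 × 0.1762 ≈ 1.284 mcg/mL.

1.3 mcg/mL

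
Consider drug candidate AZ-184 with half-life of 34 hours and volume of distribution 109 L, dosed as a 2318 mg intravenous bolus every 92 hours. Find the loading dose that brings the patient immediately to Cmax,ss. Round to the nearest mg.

2738 mg

f = (1/2)^(92/34) ≈ 0.153267; accumulation ratio R = 1/(1−f) ≈ 1.18101.
Loading dose to hit Cmax,ss on first dose: D_load = D_maint·R ≈ 2318 × 1.18101 ≈ 2737.58 mg.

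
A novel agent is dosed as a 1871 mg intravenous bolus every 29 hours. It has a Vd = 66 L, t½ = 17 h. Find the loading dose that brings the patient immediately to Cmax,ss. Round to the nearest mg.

2698 mg

f = (1/2)^(29/17) ≈ 0.306534; accumulation ratio R = 1/(1−f) ≈ 1.44203.
Loading dose to hit Cmax,ss on first dose: D_load = D_maint·R ≈ 1871 × 1.44203 ≈ 2698.04 mg.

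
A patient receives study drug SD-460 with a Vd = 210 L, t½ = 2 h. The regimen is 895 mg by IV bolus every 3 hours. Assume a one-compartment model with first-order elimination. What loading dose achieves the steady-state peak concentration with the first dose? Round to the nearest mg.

f = (1/2)^(3/2) ≈ 0.353553; accumulation ratio R = 1/(1−f) ≈ 1.54692.
Loading dose to hit Cmax,ss on first dose: D_load = D_maint·R ≈ 895 × 1.54692 ≈ 1384.49 mg.

1384 mg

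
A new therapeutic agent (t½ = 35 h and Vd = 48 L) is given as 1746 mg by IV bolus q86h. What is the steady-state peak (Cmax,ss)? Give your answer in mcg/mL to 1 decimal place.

44.5 mcg/mL

Over one 86-h interval, 86/35 ≈ 2.4571 half-lives elapse, leaving f ≈ 0.1821 of each dose.
Accumulation ratio R = 1/(1 − f) ≈ 1/0.8179 ≈ 1.2226.
Each bolus raises the concentration by D/Vd = 1746/48 ≈ 36.375 mcg/mL.
Steady-state peak Cmax,ss = C₀·R ≈ 36.375 × 1.2226 ≈ 44.472 mcg/mL.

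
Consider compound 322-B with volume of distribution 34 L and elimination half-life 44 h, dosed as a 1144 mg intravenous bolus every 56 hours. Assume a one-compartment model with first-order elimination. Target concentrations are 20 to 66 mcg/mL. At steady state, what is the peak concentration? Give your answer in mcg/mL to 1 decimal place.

Over one 56-h interval, 56/44 ≈ 1.2727 half-lives elapse, leaving f ≈ 0.4139 of each dose.
Accumulation ratio R = 1/(1 − f) ≈ 1/0.5861 ≈ 1.7062.
Single-dose peak C₀ = D/Vd = 1144/34 ≈ 33.647 mcg/mL.
Steady-state peak Cmax,ss = C₀·R ≈ 33.647 × 1.7062 ≈ 57.409 mcg/mL.
Peak 57.4 mcg/mL vs MTC 66 mcg/mL: below toxic threshold.

57.4 mcg/mL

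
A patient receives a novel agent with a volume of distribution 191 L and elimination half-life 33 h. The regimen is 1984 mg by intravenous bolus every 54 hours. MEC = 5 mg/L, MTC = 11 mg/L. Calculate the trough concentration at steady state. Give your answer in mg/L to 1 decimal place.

τ/t½ = 54/33 ≈ 1.6364, so fraction remaining f = (1/2)^(54/33) ≈ 0.3217.
Single-dose peak C₀ = D/Vd = 1984/191 ≈ 10.387 mg/L.
Steady-state trough Cmin,ss = C₀·f/(1−f) ≈ 10.387 × 0.3217/0.6783 ≈ 4.926 mg/L.
Trough 4.9 mg/L vs MEC 5 mg/L: subtherapeutic.

4.9 mg/L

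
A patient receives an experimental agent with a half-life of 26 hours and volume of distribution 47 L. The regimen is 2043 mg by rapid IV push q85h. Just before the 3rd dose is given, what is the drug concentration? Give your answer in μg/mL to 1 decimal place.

f = (1/2)^(τ/t½) = (1/2)^(85/26) ≈ 0.1037.
C₀ = D/Vd = 2043/47 ≈ 43.468 μg/mL.
Before the 3rd dose, 2 doses have been given. Superposition: Cmin = C₀·(f + f²).
≈ 43.468 × (0.1037 + 0.0108) ≈ 43.468 × 0.1145 ≈ 4.977 μg/mL.

5.0 μg/mL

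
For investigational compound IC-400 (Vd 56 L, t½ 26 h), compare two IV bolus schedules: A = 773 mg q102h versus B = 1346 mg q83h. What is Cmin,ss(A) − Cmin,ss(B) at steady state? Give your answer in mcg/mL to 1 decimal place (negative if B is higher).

Regimen A: f = (1/2)^(102/26) ≈ 0.0659; Cmin,ss = (773/56)·f/(1−f) ≈ 0.974 mcg/mL.
Regimen B: f = (1/2)^(83/26) ≈ 0.1094; Cmin,ss = (1346/56)·f/(1−f) ≈ 2.953 mcg/mL.
Difference ≈ 0.974 − 2.953 ≈ -1.979 mcg/mL.

-2.0 mcg/mL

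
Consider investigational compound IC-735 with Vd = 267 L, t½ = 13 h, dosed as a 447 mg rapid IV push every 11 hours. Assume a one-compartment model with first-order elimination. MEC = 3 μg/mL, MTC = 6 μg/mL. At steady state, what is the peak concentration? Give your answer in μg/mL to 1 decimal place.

3.8 μg/mL

k = ln2/t½ = ln2/13 ≈ 0.053319 h⁻¹; fraction remaining f = e^(−kτ) = e^(−0.053319×11) ≈ 0.5563.
At steady state, accumulation factor R = 1/(1 − e^(−kτ)) ≈ 2.2538.
Single-dose peak C₀ = D/Vd = 447/267 ≈ 1.674 μg/mL.
Steady-state peak Cmax,ss = C₀·R ≈ 1.674 × 2.2538 ≈ 3.773 μg/mL.
Peak 3.8 μg/mL vs MTC 6 μg/mL: below toxic threshold.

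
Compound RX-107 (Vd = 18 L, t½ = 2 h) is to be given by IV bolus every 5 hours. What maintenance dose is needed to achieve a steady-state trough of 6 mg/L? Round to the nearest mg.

τ/t½ = 5/2 ≈ 2.5, so f = (1/2)^(5/2) ≈ 0.176777.
Cmin,ss = (D/Vd)·f/(1−f), so D = Cmin,ss·Vd·(1−f)/f.
D = 6 × 18 × (1−f)/f ≈ 6 × 18 × 4.65684 ≈ 502.94 mg.

503 mg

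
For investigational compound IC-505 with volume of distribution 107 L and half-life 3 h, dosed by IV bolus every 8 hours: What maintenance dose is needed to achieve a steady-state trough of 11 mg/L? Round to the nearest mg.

τ/t½ = 8/3 ≈ 2.6667, so f = (1/2)^(8/3) ≈ 0.157490.
Cmin,ss = (D/Vd)·f/(1−f), so D = Cmin,ss·Vd·(1−f)/f.
D = 11 × 107 × (1−f)/f ≈ 11 × 107 × 5.34961 ≈ 6296.49 mg.

6296 mg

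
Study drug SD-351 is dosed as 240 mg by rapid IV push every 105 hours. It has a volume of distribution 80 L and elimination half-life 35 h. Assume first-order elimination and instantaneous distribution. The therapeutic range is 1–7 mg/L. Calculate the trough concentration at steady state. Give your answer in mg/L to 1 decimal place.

The dosing interval is 3 half-lives, so f = 2^(−3) = 0.125.
At steady state, R = 1/(1 − 0.125) = 8/7.
Single-dose peak C₀ = D/Vd = 240/80 = 3 mg/L.
Steady-state peak Cmax,ss = C₀·R = 3 × 8/7 ≈ 3.429 mg/L.
Steady-state trough Cmin,ss = Cmax,ss·f ≈ 3.429 × 0.125 ≈ 0.429 mg/L.
Trough 0.4 mg/L vs MEC 1 mg/L: subtherapeutic.

0.4 mg/L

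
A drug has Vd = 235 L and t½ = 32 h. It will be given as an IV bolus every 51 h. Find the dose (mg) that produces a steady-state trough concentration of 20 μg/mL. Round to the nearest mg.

9486 mg

τ/t½ = 51/32 ≈ 1.5938, so f = (1/2)^(51/32) ≈ 0.331309.
Cmin,ss = (D/Vd)·f/(1−f), so D = Cmin,ss·Vd·(1−f)/f.
D = 20 × 235 × (1−f)/f ≈ 20 × 235 × 2.01833 ≈ 9486.15 mg.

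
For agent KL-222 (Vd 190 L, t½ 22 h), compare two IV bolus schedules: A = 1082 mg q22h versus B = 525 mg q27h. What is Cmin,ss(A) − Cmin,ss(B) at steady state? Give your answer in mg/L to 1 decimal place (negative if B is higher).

Regimen A: f = (1/2)^(22/22) ≈ 0.5000; Cmin,ss = (1082/190)·f/(1−f) ≈ 5.695 mg/L.
Regimen B: f = (1/2)^(27/22) ≈ 0.4271; Cmin,ss = (525/190)·f/(1−f) ≈ 2.060 mg/L.
Difference ≈ 5.695 − 2.060 ≈ 3.635 mg/L.

3.6 mg/L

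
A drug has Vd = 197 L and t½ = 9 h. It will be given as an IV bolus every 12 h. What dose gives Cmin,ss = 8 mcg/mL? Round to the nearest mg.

2395 mg

τ/t½ = 12/9 ≈ 1.3333, so f = (1/2)^(12/9) ≈ 0.396850.
Cmin,ss = (D/Vd)·f/(1−f), so D = Cmin,ss·Vd·(1−f)/f.
D = 8 × 197 × (1−f)/f ≈ 8 × 197 × 1.51984 ≈ 2395.27 mg.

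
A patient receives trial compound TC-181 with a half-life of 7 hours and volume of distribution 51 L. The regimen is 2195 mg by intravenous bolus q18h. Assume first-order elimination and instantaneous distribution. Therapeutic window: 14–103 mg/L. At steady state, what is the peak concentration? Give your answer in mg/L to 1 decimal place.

Over one 18-h interval, 18/7 ≈ 2.5714 half-lives elapse, leaving f ≈ 0.1682 of each dose.
At steady state, accumulation factor R = 1/(1 − e^(−kτ)) ≈ 1.2022.
Single-dose peak C₀ = D/Vd = 2195/51 ≈ 43.039 mg/L.
Steady-state peak Cmax,ss = C₀·R ≈ 43.039 × 1.2022 ≈ 51.741 mg/L.
Peak 51.7 mg/L vs MTC 103 mg/L: below toxic threshold.

51.7 mg/L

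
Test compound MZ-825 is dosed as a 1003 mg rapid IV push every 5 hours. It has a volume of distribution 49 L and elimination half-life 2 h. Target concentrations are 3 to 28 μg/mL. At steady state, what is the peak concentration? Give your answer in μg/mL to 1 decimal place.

τ/t½ = 5/2 ≈ 2.5, so fraction remaining f = (1/2)^(5/2) ≈ 0.1768.
At steady state, accumulation factor R = 1/(1 − e^(−kτ)) ≈ 1.2148.
Each bolus raises the concentration by D/Vd = 1003/49 ≈ 20.469 μg/mL.
Steady-state peak Cmax,ss = C₀·R ≈ 20.469 × 1.2148 ≈ 24.866 μg/mL.
Peak 24.9 μg/mL vs MTC 28 μg/mL: below toxic threshold.

24.9 μg/mL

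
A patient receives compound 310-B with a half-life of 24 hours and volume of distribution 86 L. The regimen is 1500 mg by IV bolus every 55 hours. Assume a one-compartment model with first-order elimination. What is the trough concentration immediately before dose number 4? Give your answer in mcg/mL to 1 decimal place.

f = (1/2)^(τ/t½) = (1/2)^(55/24) ≈ 0.2042.
C₀ = D/Vd = 1500/86 ≈ 17.442 mcg/mL.
Before the 4th dose, 3 doses have been given. Superposition: Cmin = C₀·(f + f² + … + f^3).
≈ 17.442 × (0.2042 + 0.0417 + 0.0085) ≈ 17.442 × 0.2544 ≈ 4.437 mcg/mL.

4.4 mcg/mL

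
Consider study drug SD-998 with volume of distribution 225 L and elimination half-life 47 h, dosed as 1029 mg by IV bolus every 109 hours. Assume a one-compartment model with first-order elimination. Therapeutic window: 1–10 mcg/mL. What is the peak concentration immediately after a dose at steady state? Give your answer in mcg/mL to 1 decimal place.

τ/t½ = 109/47 ≈ 2.3191, so fraction remaining f = (1/2)^(109/47) ≈ 0.2004.
Accumulation ratio R = 1/(1 − f) ≈ 1/0.7996 ≈ 1.2506.
Single-dose peak C₀ = D/Vd = 1029/225 ≈ 4.573 mcg/mL.
Steady-state peak Cmax,ss = C₀·R ≈ 4.573 × 1.2506 ≈ 5.719 mcg/mL.
Peak 5.7 mcg/mL vs MTC 10 mcg/mL: below toxic threshold.

5.7 mcg/mL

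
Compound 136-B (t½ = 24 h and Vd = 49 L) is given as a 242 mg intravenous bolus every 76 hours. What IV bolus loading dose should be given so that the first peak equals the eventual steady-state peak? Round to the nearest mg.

f = (1/2)^(76/24) ≈ 0.111362; accumulation ratio R = 1/(1−f) ≈ 1.12532.
Loading dose to hit Cmax,ss on first dose: D_load = D_maint·R ≈ 242 × 1.12532 ≈ 272.33 mg.

272 mg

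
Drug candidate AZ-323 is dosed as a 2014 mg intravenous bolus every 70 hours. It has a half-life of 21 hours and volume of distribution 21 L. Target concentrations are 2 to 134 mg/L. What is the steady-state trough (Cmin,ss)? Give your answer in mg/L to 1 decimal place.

Over one 70-h interval, 70/21 ≈ 3.3333 half-lives elapse, leaving f ≈ 0.0992 of each dose.
Each bolus raises the concentration by D/Vd = 2014/21 ≈ 95.905 mg/L.
Steady-state trough Cmin,ss = C₀·f/(1−f) ≈ 95.905 × 0.0992/0.9008 ≈ 10.561 mg/L.
Trough 10.6 mg/L vs MEC 2 mg/L: adequate.

10.6 mg/L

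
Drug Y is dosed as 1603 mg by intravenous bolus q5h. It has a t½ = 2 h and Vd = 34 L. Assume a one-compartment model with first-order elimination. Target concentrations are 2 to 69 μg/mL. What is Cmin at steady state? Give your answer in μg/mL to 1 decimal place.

10.1 μg/mL

k = ln2/t½ = ln2/2 ≈ 0.346574 h⁻¹; fraction remaining f = e^(−kτ) = e^(−0.346574×5) ≈ 0.1768.
Accumulation ratio R = 1/(1 − f) ≈ 1/0.8232 ≈ 1.2148.
Single-dose peak C₀ = D/Vd = 1603/34 ≈ 47.147 μg/mL.
Steady-state peak Cmax,ss = C₀·R ≈ 47.147 × 1.2148 ≈ 57.274 μg/mL.
Steady-state trough Cmin,ss = Cmax,ss·f ≈ 57.274 × 0.1768 ≈ 10.126 μg/mL.
Trough 10.1 μg/mL vs MEC 2 μg/mL: adequate.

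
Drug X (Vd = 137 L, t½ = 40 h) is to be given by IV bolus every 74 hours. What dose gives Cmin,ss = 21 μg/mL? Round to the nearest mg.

7495 mg

τ/t½ = 74/40 ≈ 1.85, so f = (1/2)^(74/40) ≈ 0.277392.
Cmin,ss = (D/Vd)·f/(1−f), so D = Cmin,ss·Vd·(1−f)/f.
D = 21 × 137 × (1−f)/f ≈ 21 × 137 × 2.60501 ≈ 7494.61 mg.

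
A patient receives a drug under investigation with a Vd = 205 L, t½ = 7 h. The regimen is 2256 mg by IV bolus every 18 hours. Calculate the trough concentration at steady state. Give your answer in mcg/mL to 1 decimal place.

Over one 18-h interval, 18/7 ≈ 2.5714 half-lives elapse, leaving f ≈ 0.1682 of each dose.
Accumulation ratio R = 1/(1 − f) ≈ 1/0.8318 ≈ 1.2022.
Single-dose peak C₀ = D/Vd = 2256/205 ≈ 11.005 mcg/mL.
Steady-state peak Cmax,ss = C₀·R ≈ 11.005 × 1.2022 ≈ 13.230 mcg/mL.
Steady-state trough Cmin,ss = Cmax,ss·f ≈ 13.230 × 0.1682 ≈ 2.225 mcg/mL.

2.2 mcg/mL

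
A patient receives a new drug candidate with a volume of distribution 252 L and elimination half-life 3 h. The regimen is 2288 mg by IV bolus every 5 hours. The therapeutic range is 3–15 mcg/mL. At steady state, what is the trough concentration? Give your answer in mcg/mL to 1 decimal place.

Over one 5-h interval, 5/3 ≈ 1.6667 half-lives elapse, leaving f ≈ 0.3150 of each dose.
Each bolus raises the concentration by D/Vd = 2288/252 ≈ 9.079 mcg/mL.
Steady-state trough Cmin,ss = C₀·f/(1−f) ≈ 9.079 × 0.3150/0.6850 ≈ 4.175 mcg/mL.
Trough 4.2 mcg/mL vs MEC 3 mcg/mL: adequate.

4.2 mcg/mL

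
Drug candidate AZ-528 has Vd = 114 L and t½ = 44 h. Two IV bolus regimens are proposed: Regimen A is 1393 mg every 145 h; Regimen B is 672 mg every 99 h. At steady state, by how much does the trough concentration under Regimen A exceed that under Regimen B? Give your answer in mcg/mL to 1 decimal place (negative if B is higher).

-0.2 mcg/mL

Regimen A: f = (1/2)^(145/44) ≈ 0.1019; Cmin,ss = (1393/114)·f/(1−f) ≈ 1.386 mcg/mL.
Regimen B: f = (1/2)^(99/44) ≈ 0.2102; Cmin,ss = (672/114)·f/(1−f) ≈ 1.569 mcg/mL.
Difference ≈ 1.386 − 1.569 ≈ -0.183 mcg/mL.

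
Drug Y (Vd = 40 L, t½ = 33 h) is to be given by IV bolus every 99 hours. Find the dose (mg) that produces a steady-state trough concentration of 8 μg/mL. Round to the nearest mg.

2240 mg

τ/t½ = 99/33 ≈ 3, so f = (1/2)^(99/33) ≈ 0.125000.
Cmin,ss = (D/Vd)·f/(1−f), so D = Cmin,ss·Vd·(1−f)/f.
D = 8 × 40 × (1−f)/f ≈ 8 × 40 × 7.00000 ≈ 2240.00 mg.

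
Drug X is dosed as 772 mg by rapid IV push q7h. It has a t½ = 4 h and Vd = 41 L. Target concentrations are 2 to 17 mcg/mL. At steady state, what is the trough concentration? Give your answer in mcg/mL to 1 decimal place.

k = ln2/t½ = ln2/4 ≈ 0.173287 h⁻¹; fraction remaining f = e^(−kτ) = e^(−0.173287×7) ≈ 0.2973.
Single-dose peak C₀ = D/Vd = 772/41 ≈ 18.829 mcg/mL.
Steady-state trough Cmin,ss = C₀·f/(1−f) ≈ 18.829 × 0.2973/0.7027 ≈ 7.966 mcg/mL.
Trough 8.0 mcg/mL vs MEC 2 mcg/mL: adequate.

8.0 mcg/mL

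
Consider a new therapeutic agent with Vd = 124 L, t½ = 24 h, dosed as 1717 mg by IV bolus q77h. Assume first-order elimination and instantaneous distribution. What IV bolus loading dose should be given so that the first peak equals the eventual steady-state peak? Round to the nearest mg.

1925 mg

f = (1/2)^(77/24) ≈ 0.108192; accumulation ratio R = 1/(1−f) ≈ 1.12132.
Loading dose to hit Cmax,ss on first dose: D_load = D_maint·R ≈ 1717 × 1.12132 ≈ 1925.31 mg.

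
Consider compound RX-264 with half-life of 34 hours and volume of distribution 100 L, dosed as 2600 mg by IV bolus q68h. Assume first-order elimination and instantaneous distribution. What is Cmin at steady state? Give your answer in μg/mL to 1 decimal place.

8.7 μg/mL

τ = 68 h = 2 half-lives, so f = (1/2)^2 = 0.25.
Accumulation ratio R = 1/(1 − f) = 1/0.75 = 4/3.
Single-dose peak C₀ = D/Vd = 2600/100 = 26 μg/mL.
Steady-state peak Cmax,ss = C₀·R = 26 × 4/3 ≈ 34.667 μg/mL.
Steady-state trough Cmin,ss = Cmax,ss·f ≈ 34.667 × 0.25 ≈ 8.667 μg/mL.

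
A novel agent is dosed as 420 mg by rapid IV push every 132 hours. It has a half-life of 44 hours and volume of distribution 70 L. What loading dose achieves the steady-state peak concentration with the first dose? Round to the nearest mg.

480 mg

f = (1/2)^(132/44) ≈ 0.125000; accumulation ratio R = 1/(1−f) ≈ 1.14286.
Loading dose to hit Cmax,ss on first dose: D_load = D_maint·R ≈ 420 × 1.14286 ≈ 480.00 mg.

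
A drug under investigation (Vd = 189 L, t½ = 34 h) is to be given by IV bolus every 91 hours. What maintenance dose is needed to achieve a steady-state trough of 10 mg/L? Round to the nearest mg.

10193 mg

τ/t½ = 91/34 ≈ 2.6765, so f = (1/2)^(91/34) ≈ 0.156424.
Cmin,ss = (D/Vd)·f/(1−f), so D = Cmin,ss·Vd·(1−f)/f.
D = 10 × 189 × (1−f)/f ≈ 10 × 189 × 5.39288 ≈ 10192.54 mg.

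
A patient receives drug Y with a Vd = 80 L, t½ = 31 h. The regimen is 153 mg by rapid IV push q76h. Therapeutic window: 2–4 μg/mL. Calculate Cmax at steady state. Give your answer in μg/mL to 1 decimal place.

τ/t½ = 76/31 ≈ 2.4516, so fraction remaining f = (1/2)^(76/31) ≈ 0.1828.
At steady state, accumulation factor R = 1/(1 − e^(−kτ)) ≈ 1.2237.
Each bolus raises the concentration by D/Vd = 153/80 ≈ 1.913 μg/mL.
Steady-state peak Cmax,ss = C₀·R ≈ 1.913 × 1.2237 ≈ 2.341 μg/mL.
Peak 2.3 μg/mL vs MTC 4 μg/mL: below toxic threshold.

2.3 μg/mL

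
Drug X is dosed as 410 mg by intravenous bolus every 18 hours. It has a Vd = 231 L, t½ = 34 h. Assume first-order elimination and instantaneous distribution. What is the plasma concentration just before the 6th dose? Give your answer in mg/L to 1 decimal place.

f = (1/2)^(τ/t½) = (1/2)^(18/34) ≈ 0.6928.
C₀ = D/Vd = 410/231 ≈ 1.775 mg/L.
Before the 6th dose, 5 doses have been given. Superposition: Cmin = C₀·(f + f² + … + f^5).
≈ 1.775 × (0.6928 + 0.4800 + 0.3325 + 0.2304 + 0.1596) ≈ 1.775 × 1.8953 ≈ 3.364 mg/L.

3.4 mg/L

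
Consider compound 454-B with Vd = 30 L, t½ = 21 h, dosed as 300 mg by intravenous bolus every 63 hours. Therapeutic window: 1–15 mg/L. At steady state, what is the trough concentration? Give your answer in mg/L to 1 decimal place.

1.4 mg/L

The dosing interval is 3 half-lives, so f = 2^(−3) = 0.125.
Accumulation ratio R = 1/(1 − f) = 1/0.875 = 8/7.
Single-dose peak C₀ = D/Vd = 300/30 = 10 mg/L.
Steady-state peak Cmax,ss = C₀·R = 10 × 8/7 ≈ 11.429 mg/L.
Steady-state trough Cmin,ss = Cmax,ss·f ≈ 11.429 × 0.125 ≈ 1.429 mg/L.
Trough 1.4 mg/L vs MEC 1 mg/L: adequate.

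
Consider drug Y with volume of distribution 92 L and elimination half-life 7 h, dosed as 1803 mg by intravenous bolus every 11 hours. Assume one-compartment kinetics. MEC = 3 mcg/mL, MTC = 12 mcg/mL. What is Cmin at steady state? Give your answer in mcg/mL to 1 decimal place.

9.9 mcg/mL

τ/t½ = 11/7 ≈ 1.5714, so fraction remaining f = (1/2)^(11/7) ≈ 0.3365.
Each bolus raises the concentration by D/Vd = 1803/92 ≈ 19.598 mcg/mL.
Steady-state trough Cmin,ss = C₀·f/(1−f) ≈ 19.598 × 0.3365/0.6635 ≈ 9.939 mcg/mL.
Trough 9.9 mcg/mL vs MEC 3 mcg/mL: adequate.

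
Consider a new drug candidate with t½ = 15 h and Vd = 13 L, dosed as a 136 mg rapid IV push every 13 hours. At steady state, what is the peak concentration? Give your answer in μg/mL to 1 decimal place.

k = ln2/t½ = ln2/15 ≈ 0.046210 h⁻¹; fraction remaining f = e^(−kτ) = e^(−0.046210×13) ≈ 0.5484.
At steady state, accumulation factor R = 1/(1 − e^(−kτ)) ≈ 2.2143.
Each bolus raises the concentration by D/Vd = 136/13 ≈ 10.462 μg/mL.
Steady-state peak Cmax,ss = C₀·R ≈ 10.462 × 2.2143 ≈ 23.166 μg/mL.

23.2 μg/mL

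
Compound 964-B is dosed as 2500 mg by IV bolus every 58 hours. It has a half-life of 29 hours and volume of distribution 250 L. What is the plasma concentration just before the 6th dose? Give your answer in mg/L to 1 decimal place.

f = (1/2)^(τ/t½) = (1/2)^(58/29) ≈ 0.2500.
C₀ = D/Vd = 2500/250 ≈ 10.000 mg/L.
Before the 6th dose, 5 doses have been given. Superposition: Cmin = C₀·(f + f² + … + f^5).
≈ 10.000 × (0.2500 + 0.0625 + 0.0156 + 0.0039 + 0.0010) ≈ 10.000 × 0.3330 ≈ 3.330 mg/L.

3.3 mg/L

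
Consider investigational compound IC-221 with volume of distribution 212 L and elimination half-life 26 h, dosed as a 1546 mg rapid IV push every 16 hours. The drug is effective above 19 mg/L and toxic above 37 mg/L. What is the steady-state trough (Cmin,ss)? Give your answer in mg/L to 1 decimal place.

Over one 16-h interval, 16/26 ≈ 0.61538 half-lives elapse, leaving f ≈ 0.6528 of each dose.
At steady state, accumulation factor R = 1/(1 − e^(−kτ)) ≈ 2.8802.
Each bolus raises the concentration by D/Vd = 1546/212 ≈ 7.292 mg/L.
Cmax,ss = C₀/(1 − f) ≈ 7.292/0.3472 ≈ 21.002 mg/L.
One interval later, Cmin,ss = Cmax,ss·e^(−kτ) ≈ 21.002 × 0.6528 ≈ 13.710 mg/L.
Trough 13.7 mg/L vs MEC 19 mg/L: subtherapeutic.

13.7 mg/L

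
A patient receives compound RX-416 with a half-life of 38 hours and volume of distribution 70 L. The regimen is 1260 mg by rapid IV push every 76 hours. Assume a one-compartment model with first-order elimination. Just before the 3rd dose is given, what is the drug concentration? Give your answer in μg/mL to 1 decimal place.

f = (1/2)^(τ/t½) = (1/2)^(76/38) ≈ 0.2500.
C₀ = D/Vd = 1260/70 ≈ 18.000 μg/mL.
Before the 3rd dose, 2 doses have been given. Superposition: Cmin = C₀·(f + f²).
≈ 18.000 × (0.2500 + 0.0625) ≈ 18.000 × 0.3125 ≈ 5.625 μg/mL.

5.6 μg/mL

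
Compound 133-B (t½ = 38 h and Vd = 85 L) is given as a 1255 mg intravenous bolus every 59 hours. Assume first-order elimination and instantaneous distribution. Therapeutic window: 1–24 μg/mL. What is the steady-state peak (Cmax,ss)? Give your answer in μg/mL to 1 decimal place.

22.4 μg/mL

Over one 59-h interval, 59/38 ≈ 1.5526 half-lives elapse, leaving f ≈ 0.3409 of each dose.
Accumulation ratio R = 1/(1 − f) ≈ 1/0.6591 ≈ 1.5172.
Each bolus raises the concentration by D/Vd = 1255/85 ≈ 14.765 μg/mL.
Steady-state peak Cmax,ss = C₀·R ≈ 14.765 × 1.5172 ≈ 22.401 μg/mL.
Peak 22.4 μg/mL vs MTC 24 μg/mL: below toxic threshold.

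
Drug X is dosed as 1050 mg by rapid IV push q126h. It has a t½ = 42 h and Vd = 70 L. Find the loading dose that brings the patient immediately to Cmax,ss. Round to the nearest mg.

f = (1/2)^(126/42) ≈ 0.125000; accumulation ratio R = 1/(1−f) ≈ 1.14286.
Loading dose to hit Cmax,ss on first dose: D_load = D_maint·R ≈ 1050 × 1.14286 ≈ 1200.00 mg.

1200 mg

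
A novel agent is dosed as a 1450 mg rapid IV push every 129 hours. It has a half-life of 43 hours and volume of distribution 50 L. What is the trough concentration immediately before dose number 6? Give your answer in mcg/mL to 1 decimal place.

4.1 mcg/mL

f = (1/2)^(τ/t½) = (1/2)^(129/43) ≈ 0.1250.
C₀ = D/Vd = 1450/50 ≈ 29.000 mcg/mL.
Before the 6th dose, 5 doses have been given. Superposition: Cmin = C₀·(f + f² + … + f^5).
≈ 29.000 × (0.1250 + 0.0156 + 0.0020 + 0.0002 + 0.0000) ≈ 29.000 × 0.1428 ≈ 4.141 mcg/mL.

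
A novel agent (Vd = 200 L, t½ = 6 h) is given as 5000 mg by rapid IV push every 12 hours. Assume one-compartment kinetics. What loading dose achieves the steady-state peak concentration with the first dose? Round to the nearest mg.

6667 mg

f = (1/2)^(12/6) ≈ 0.250000; accumulation ratio R = 1/(1−f) ≈ 1.33333.
Loading dose to hit Cmax,ss on first dose: D_load = D_maint·R ≈ 5000 × 1.33333 ≈ 6666.65 mg.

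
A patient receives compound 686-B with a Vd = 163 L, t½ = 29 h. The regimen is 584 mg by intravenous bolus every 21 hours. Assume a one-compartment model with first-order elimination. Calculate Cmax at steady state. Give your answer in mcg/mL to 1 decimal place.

9.1 mcg/mL

k = ln2/t½ = ln2/29 ≈ 0.023902 h⁻¹; fraction remaining f = e^(−kτ) = e^(−0.023902×21) ≈ 0.6054.
Accumulation ratio R = 1/(1 − f) ≈ 1/0.3946 ≈ 2.5342.
Single-dose peak C₀ = D/Vd = 584/163 ≈ 3.583 mcg/mL.
Cmax,ss = C₀/(1 − f) ≈ 3.583/0.3946 ≈ 9.080 mcg/mL.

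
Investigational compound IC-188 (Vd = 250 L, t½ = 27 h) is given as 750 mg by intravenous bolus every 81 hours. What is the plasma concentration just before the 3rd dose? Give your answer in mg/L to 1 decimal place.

f = (1/2)^(τ/t½) = (1/2)^(81/27) ≈ 0.1250.
C₀ = D/Vd = 750/250 ≈ 3.000 mg/L.
Before the 3rd dose, 2 doses have been given. Superposition: Cmin = C₀·(f + f²).
≈ 3.000 × (0.1250 + 0.0156) ≈ 3.000 × 0.1406 ≈ 0.422 mg/L.

0.4 mg/L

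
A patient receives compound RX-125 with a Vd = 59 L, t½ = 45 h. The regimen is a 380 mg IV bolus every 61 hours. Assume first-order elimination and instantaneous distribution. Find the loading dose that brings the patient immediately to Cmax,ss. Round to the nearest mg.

624 mg

f = (1/2)^(61/45) ≈ 0.390784; accumulation ratio R = 1/(1−f) ≈ 1.64145.
Loading dose to hit Cmax,ss on first dose: D_load = D_maint·R ≈ 380 × 1.64145 ≈ 623.75 mg.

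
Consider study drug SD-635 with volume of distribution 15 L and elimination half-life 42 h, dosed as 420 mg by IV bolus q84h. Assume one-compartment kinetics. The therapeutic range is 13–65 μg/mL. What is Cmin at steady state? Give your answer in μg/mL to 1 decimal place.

9.3 μg/mL

τ = 84 h = 2 half-lives, so f = (1/2)^2 = 0.25.
At steady state, R = 1/(1 − 0.25) = 4/3.
Single-dose peak C₀ = D/Vd = 420/15 = 28 μg/mL.
Steady-state peak Cmax,ss = C₀·R = 28 × 4/3 ≈ 37.333 μg/mL.
Steady-state trough Cmin,ss = Cmax,ss·f ≈ 37.333 × 0.25 ≈ 9.333 μg/mL.
Trough 9.3 μg/mL vs MEC 13 μg/mL: subtherapeutic.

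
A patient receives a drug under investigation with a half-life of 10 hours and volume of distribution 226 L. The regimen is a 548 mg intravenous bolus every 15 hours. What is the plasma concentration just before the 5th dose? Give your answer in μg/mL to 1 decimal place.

f = (1/2)^(τ/t½) = (1/2)^(15/10) ≈ 0.3536.
C₀ = D/Vd = 548/226 ≈ 2.425 μg/mL.
Before the 5th dose, 4 doses have been given. Superposition: Cmin = C₀·(f + f² + … + f^4).
≈ 2.425 × (0.3536 + 0.1250 + 0.0442 + 0.0156) ≈ 2.425 × 0.5384 ≈ 1.306 μg/mL.

1.3 μg/mL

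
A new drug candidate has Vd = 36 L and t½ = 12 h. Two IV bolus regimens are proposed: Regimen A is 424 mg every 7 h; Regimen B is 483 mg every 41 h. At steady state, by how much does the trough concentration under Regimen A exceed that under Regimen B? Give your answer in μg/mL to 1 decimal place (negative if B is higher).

Regimen A: f = (1/2)^(7/12) ≈ 0.6674; Cmin,ss = (424/36)·f/(1−f) ≈ 23.633 μg/mL.
Regimen B: f = (1/2)^(41/12) ≈ 0.0936; Cmin,ss = (483/36)·f/(1−f) ≈ 1.385 μg/mL.
Difference ≈ 23.633 − 1.385 ≈ 22.248 μg/mL.

22.2 μg/mL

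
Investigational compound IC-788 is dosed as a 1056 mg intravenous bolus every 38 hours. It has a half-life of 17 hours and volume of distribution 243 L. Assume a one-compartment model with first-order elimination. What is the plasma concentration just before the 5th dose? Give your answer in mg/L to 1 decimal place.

f = (1/2)^(τ/t½) = (1/2)^(38/17) ≈ 0.2124.
C₀ = D/Vd = 1056/243 ≈ 4.346 mg/L.
Before the 5th dose, 4 doses have been given. Superposition: Cmin = C₀·(f + f² + … + f^4).
≈ 4.346 × (0.2124 + 0.0451 + 0.0096 + 0.0020) ≈ 4.346 × 0.2691 ≈ 1.170 mg/L.

1.2 mg/L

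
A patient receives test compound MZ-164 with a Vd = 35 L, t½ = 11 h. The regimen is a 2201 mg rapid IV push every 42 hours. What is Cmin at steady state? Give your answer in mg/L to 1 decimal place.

k = ln2/t½ = ln2/11 ≈ 0.063013 h⁻¹; fraction remaining f = e^(−kτ) = e^(−0.063013×42) ≈ 0.0709.
Accumulation ratio R = 1/(1 − f) ≈ 1/0.9291 ≈ 1.0763.
Each bolus raises the concentration by D/Vd = 2201/35 ≈ 62.886 mg/L.
Cmax,ss = C₀/(1 − f) ≈ 62.886/0.9291 ≈ 67.685 mg/L.
One interval later, Cmin,ss = Cmax,ss·e^(−kτ) ≈ 67.685 × 0.0709 ≈ 4.799 mg/L.

4.8 mg/L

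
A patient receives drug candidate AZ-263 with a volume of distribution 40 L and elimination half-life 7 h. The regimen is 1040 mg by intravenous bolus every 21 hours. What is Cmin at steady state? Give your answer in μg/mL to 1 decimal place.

3.7 μg/mL

τ = 21 h = 3 half-lives, so f = (1/2)^3 = 0.125.
At steady state, R = 1/(1 − 0.125) = 8/7.
Single-dose peak C₀ = D/Vd = 1040/40 = 26 μg/mL.
Steady-state peak Cmax,ss = C₀·R = 26 × 8/7 ≈ 29.714 μg/mL.
Steady-state trough Cmin,ss = Cmax,ss·f ≈ 29.714 × 0.125 ≈ 3.714 μg/mL.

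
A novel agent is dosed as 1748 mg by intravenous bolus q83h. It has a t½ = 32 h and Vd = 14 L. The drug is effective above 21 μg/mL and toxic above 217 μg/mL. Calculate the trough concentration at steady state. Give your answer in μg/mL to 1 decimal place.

Over one 83-h interval, 83/32 ≈ 2.5938 half-lives elapse, leaving f ≈ 0.1657 of each dose.
Single-dose peak C₀ = D/Vd = 1748/14 ≈ 124.857 μg/mL.
Steady-state trough Cmin,ss = C₀·f/(1−f) ≈ 124.857 × 0.1657/0.8343 ≈ 24.798 μg/mL.
Trough 24.8 μg/mL vs MEC 21 μg/mL: adequate.

24.8 μg/mL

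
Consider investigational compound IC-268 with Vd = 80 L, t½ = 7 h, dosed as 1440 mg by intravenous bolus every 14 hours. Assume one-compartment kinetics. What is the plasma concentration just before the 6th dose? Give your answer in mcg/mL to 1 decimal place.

f = (1/2)^(τ/t½) = (1/2)^(14/7) ≈ 0.2500.
C₀ = D/Vd = 1440/80 ≈ 18.000 mcg/mL.
Before the 6th dose, 5 doses have been given. Superposition: Cmin = C₀·(f + f² + … + f^5).
≈ 18.000 × (0.2500 + 0.0625 + 0.0156 + 0.0039 + 0.0010) ≈ 18.000 × 0.3330 ≈ 5.994 mcg/mL.

6.0 mcg/mL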